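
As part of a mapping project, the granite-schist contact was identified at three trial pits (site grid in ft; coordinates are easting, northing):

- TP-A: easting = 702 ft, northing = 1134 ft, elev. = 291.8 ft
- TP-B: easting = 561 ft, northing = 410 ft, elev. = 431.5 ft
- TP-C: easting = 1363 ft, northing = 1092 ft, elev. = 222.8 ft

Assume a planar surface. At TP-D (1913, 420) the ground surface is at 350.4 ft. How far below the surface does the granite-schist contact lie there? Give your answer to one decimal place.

Two edge vectors: TP-A→TP-B = (-141, -724, 139.7), TP-A→TP-C = (661, -42, -69).
Normal n = (TP-A→TP-B) × (TP-A→TP-C) = (55823.4, 82612.7, 484486).
So ∂z/∂easting = −n_x/n_z = −0.115222 and ∂z/∂northing = −n_y/n_z = −0.170516.
Intercept c from TP-A: 291.8 + 80.89 + 193.37 = 566.05.
At (1913, 420): z_contact = −220.42 − 71.62 + 566.05 = 274.01 ft.
Depth below ground = 350.4 − 274.01 = 76.4 ft.

76.4 ft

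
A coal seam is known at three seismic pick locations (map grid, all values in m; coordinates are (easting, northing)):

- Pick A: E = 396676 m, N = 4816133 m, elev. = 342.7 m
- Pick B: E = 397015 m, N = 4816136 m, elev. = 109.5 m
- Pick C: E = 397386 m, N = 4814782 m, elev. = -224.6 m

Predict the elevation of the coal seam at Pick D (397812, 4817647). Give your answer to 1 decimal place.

-351.3 m

Two edge vectors: Pick A→Pick B = (339, 3, -233.2), Pick A→Pick C = (710, -1351, -567.3).
Normal n = (Pick A→Pick B) × (Pick A→Pick C) = (-316755.1, 26742.7, -460119).
So ∂z/∂E = −n_x/n_z = −0.688419952 and ∂z/∂N = −n_y/n_z = 0.058121269.
Intercept c from Pick A: 342.7 + 273079.67 − 279919.76 = −6497.39.
At (397812, 4817647): z = −273861.7 + 280007.8 − 6497.39 = -351.3 m.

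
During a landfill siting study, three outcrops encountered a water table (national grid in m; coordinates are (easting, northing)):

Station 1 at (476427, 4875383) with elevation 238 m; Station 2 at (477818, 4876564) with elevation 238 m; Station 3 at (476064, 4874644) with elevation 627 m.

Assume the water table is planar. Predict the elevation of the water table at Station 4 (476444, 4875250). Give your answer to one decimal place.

Two edge vectors: Station 1→Station 2 = (1391, 1181, 0), Station 1→Station 3 = (-363, -739, 389).
Normal n = (Station 1→Station 2) × (Station 1→Station 3) = (459409, -541099, -599246).
So ∂z/∂E = −n_x/n_z = 0.766645084 and ∂z/∂N = −n_y/n_z = −0.902966394.
Intercept c from Station 1: 238 − 365250.42 + 4402307.01 = 4037294.59.
At (476444, 4875250): z = 365263.5 − 4402186.9 + 4037294.59 = 371.1 m.

371.1 m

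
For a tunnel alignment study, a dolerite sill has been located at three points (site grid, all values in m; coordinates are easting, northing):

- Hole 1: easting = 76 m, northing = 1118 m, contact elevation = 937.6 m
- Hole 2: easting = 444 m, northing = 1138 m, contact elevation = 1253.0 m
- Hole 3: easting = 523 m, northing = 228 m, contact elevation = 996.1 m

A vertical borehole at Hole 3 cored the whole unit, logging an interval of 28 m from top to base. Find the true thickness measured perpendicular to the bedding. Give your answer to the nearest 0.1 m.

Two edge vectors: Hole 1→Hole 2 = (368, 20, 315.4), Hole 1→Hole 3 = (447, -890, 58.5).
Normal n = (Hole 1→Hole 2) × (Hole 1→Hole 3) = (281876, 119455.8, -336460).
So ∂z/∂easting = −n_x/n_z = 0.83777 and ∂z/∂northing = −n_y/n_z = 0.35504.
|∇z| = √(a²+b²) = 0.90990, so dip δ = arctan(0.90990) = 42.30°.
True thickness = vertical thickness × cos δ = 28 × cos 42.30° = 20.7 m.

20.7 m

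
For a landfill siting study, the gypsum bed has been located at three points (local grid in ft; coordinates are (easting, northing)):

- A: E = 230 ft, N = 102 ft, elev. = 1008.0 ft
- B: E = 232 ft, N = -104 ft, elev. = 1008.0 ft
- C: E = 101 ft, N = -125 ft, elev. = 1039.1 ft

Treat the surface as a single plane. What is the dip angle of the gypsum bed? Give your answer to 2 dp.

13.34°

Two edge vectors: A→B = (2, -206, 0), A→C = (-129, -227, 31.1).
Normal n = (A→B) × (A→C) = (-6406.6, -62.2, -27028).
So ∂z/∂E = −n_x/n_z = −0.23704 and ∂z/∂N = −n_y/n_z = −0.00230.
Gradient magnitude |∇z| = √(a² + b²) = √(0.05619 + 0.00001) = 0.23705.
True dip = arctan(0.23705) = 13.34°, dipping toward E (azimuth ≈ 089°).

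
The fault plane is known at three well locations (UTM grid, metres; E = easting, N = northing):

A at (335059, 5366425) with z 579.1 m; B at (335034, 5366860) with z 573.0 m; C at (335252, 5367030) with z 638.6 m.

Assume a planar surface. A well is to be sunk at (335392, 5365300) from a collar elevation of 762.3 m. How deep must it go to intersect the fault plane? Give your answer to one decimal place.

Let the plane be z = a·E + b·N + c.
B−A: −25a + 435b = −6.1;  C−A: 193a + 605b = 59.5.
Solving gives a = 0.298475979, b = 0.003130803.
Then c = 579.1 − a·335059 − b·5366425 = −116229.18.
At (335392, 5365300): z_contact = 100106.46 + 16797.70 − 116229.18 = 674.97 m.
Depth below ground = 762.3 − 674.97 = 87.3 m.

87.3 m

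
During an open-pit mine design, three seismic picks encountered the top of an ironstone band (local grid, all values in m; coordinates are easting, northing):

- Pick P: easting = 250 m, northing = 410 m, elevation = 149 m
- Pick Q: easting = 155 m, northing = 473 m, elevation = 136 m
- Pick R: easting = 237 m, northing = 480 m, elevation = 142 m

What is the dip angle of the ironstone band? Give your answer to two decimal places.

Let the plane be z = a·easting + b·northing + c.
Pick Q−Pick P: −95a + 63b = −13;  Pick R−Pick P: −13a + 70b = −7.
Solving gives a = 0.08043, b = −0.08506.
Gradient magnitude |∇z| = √(a² + b²) = √(0.00647 + 0.00724) = 0.11707.
True dip = arctan(0.11707) = 6.68°, dipping toward NW (azimuth ≈ 317°).

6.68°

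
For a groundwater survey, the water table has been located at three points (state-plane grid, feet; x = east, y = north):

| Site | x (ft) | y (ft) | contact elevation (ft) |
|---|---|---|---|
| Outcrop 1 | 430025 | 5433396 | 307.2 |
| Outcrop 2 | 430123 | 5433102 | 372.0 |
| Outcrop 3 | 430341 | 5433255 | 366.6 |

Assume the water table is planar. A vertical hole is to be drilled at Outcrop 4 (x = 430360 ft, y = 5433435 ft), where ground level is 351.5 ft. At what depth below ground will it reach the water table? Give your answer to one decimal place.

Let the plane be z = a·x + b·y + c.
Outcrop 2−Outcrop 1: 98a − 294b = 64.8;  Outcrop 3−Outcrop 1: 316a − 141b = 59.4.
Solving gives a = 0.105287914, b = −0.185312192.
Then c = 307.2 − a·430025 − b·5433396 = 961905.29.
At (430360, 5433435): z_contact = 45311.71 − 1006881.75 + 961905.29 = 335.24 ft.
Depth below ground = 351.5 − 335.24 = 16.3 ft.

16.3 ft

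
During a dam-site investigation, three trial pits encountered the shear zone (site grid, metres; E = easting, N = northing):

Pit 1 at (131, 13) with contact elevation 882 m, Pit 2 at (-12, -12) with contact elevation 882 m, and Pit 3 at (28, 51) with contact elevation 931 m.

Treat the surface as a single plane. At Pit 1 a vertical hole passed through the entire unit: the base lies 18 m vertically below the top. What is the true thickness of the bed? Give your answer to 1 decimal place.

Two edge vectors: Pit 1→Pit 2 = (-143, -25, 0), Pit 1→Pit 3 = (-103, 38, 49).
Normal n = (Pit 1→Pit 2) × (Pit 1→Pit 3) = (-1225, 7007, -8009).
So ∂z/∂E = −n_x/n_z = −0.15295 and ∂z/∂N = −n_y/n_z = 0.87489.
|∇z| = √(a²+b²) = 0.88816, so dip δ = arctan(0.88816) = 41.61°.
True thickness = vertical thickness × cos δ = 18 × cos 41.61° = 13.5 m.

13.5 m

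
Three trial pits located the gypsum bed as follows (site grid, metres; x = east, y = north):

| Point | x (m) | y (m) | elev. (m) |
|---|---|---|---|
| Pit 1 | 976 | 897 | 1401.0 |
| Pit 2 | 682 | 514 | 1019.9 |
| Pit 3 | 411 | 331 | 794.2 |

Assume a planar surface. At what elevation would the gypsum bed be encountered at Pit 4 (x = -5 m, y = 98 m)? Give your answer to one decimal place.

Let the plane be z = a·x + b·y + c.
Pit 2−Pit 1: −294a − 383b = −381.1;  Pit 3−Pit 1: −565a − 566b = −606.8.
Solving gives a = 0.33410, b = 0.73858.
Then c = 1401 − a·976 − b·897 = 412.42.
At (-5, 98): z = −1.7 + 72.4 + 412.42 = 483.1 m.

483.1 m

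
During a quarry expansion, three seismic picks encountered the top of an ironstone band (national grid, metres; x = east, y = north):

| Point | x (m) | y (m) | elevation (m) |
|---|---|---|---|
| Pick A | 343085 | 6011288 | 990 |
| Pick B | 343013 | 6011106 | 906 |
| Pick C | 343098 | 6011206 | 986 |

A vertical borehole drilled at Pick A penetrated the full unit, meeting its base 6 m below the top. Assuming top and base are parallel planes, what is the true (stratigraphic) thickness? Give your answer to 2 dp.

4.77 m

Let the plane be z = a·x + b·y + c.
Pick B−Pick A: −72a − 182b = −84;  Pick C−Pick A: 13a − 82b = −4.
Solving gives a = 0.74486, b = 0.16687.
|∇z| = √(a²+b²) = 0.76332, so dip δ = arctan(0.76332) = 37.36°.
True thickness = vertical thickness × cos δ = 6 × cos 37.36° = 4.77 m.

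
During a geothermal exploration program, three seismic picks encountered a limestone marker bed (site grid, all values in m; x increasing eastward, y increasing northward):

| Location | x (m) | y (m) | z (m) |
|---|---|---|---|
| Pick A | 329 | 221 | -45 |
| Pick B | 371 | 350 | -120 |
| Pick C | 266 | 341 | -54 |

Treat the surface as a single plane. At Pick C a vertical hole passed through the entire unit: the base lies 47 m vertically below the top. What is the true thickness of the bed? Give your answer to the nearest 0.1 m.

Let the plane be z = a·x + b·y + c.
Pick B−Pick A: 42a + 129b = −75;  Pick C−Pick A: −63a + 120b = −9.
Solving gives a = −0.59535, b = −0.38756.
|∇z| = √(a²+b²) = 0.71038, so dip δ = arctan(0.71038) = 35.39°.
True thickness = vertical thickness × cos δ = 47 × cos 35.39° = 38.3 m.

38.3 m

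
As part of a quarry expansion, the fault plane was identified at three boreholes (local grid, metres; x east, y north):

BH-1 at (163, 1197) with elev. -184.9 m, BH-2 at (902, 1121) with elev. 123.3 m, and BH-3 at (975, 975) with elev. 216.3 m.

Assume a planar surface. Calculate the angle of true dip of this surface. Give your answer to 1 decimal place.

30.3°

Let the plane be z = a·x + b·y + c.
BH-2−BH-1: 739a − 76b = 308.2;  BH-3−BH-1: 812a − 222b = 401.2.
Solving gives a = 0.37060, b = −0.45169.
Gradient magnitude |∇z| = √(a² + b²) = √(0.13734 + 0.20402) = 0.58426.
True dip = arctan(0.58426) = 30.3°, dipping toward NW (azimuth ≈ 321°).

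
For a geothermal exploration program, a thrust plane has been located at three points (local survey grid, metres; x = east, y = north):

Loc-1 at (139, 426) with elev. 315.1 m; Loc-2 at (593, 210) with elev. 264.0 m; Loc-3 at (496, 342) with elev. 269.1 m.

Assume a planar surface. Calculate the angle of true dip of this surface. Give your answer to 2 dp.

9.08°

Two edge vectors: Loc-1→Loc-2 = (454, -216, -51.1), Loc-1→Loc-3 = (357, -84, -46).
Normal n = (Loc-1→Loc-2) × (Loc-1→Loc-3) = (5643.6, 2641.3, 38976).
So ∂z/∂x = −n_x/n_z = −0.14480 and ∂z/∂y = −n_y/n_z = −0.06777.
Gradient magnitude |∇z| = √(a² + b²) = √(0.02097 + 0.00459) = 0.15987.
True dip = arctan(0.15987) = 9.08°, dipping toward ENE (azimuth ≈ 065°).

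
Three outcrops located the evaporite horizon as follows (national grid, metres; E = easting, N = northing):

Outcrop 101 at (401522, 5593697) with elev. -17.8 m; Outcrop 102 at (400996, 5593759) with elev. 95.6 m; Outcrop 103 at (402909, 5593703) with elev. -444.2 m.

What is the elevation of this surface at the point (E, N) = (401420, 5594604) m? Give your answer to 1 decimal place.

-668.4 m

Let the plane be z = a·E + b·N + c.
Outcrop 102−Outcrop 101: −526a + 62b = 113.4;  Outcrop 103−Outcrop 101: 1387a + 6b = −426.4.
Solving gives a = −0.304174986, b = −0.751549075.
Then c = -17.8 − a·401522 − b·5593697 = 4326052.95.
At (401420, 5594604): z = −122101.9 − 4204619.5 + 4326052.95 = -668.4 m.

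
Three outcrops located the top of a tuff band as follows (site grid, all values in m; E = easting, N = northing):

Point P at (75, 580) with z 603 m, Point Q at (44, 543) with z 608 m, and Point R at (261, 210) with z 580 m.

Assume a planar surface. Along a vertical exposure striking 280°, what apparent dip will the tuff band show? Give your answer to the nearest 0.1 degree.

8.1°

Two edge vectors: Point P→Point Q = (-31, -37, 5), Point P→Point R = (186, -370, -23).
Normal n = (Point P→Point Q) × (Point P→Point R) = (2701, 217, 18352).
So ∂z/∂E = −n_x/n_z = −0.14718 and ∂z/∂N = −n_y/n_z = −0.01182.
Unit vector along 280° is (sin 280°, cos 280°) = (-0.9848, 0.1736).
Slope in that direction = a·(-0.9848) + b·(0.1736) = 0.14289.
Apparent dip = arctan|0.14289| = 8.1° (true dip is 8.4°, so apparent ≤ true as expected).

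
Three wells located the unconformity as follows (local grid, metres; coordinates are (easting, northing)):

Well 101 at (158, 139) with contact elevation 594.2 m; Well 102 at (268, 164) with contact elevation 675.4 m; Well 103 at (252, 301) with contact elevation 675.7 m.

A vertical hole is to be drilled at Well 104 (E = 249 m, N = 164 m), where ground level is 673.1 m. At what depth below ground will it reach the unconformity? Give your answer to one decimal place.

11.4 m

Let the plane be z = a·E + b·N + c.
Well 102−Well 101: 110a + 25b = 81.2;  Well 103−Well 101: 94a + 162b = 81.5.
Solving gives a = 0.71861, b = 0.08612.
Then c = 594.2 − a·158 − b·139 = 468.69.
At (249, 164): z_contact = 178.93 + 14.12 + 468.69 = 661.75 m.
Depth below ground = 673.1 − 661.75 = 11.4 m.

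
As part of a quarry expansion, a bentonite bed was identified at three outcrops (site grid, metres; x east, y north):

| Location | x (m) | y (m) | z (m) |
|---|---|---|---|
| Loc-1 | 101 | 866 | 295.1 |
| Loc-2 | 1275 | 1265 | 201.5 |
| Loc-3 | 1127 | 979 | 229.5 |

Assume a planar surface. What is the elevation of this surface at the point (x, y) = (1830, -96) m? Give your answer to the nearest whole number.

264 m

Let the plane be z = a·x + b·y + c.
Loc-2−Loc-1: 1174a + 399b = −93.6;  Loc-3−Loc-1: 1026a + 113b = −65.6.
Solving gives a = −0.05637, b = −0.06873.
Then c = 295.1 − a·101 − b·866 = 360.32.
At (1830, -96): z = −103.2 + 6.6 + 360.32 = 263.8 m.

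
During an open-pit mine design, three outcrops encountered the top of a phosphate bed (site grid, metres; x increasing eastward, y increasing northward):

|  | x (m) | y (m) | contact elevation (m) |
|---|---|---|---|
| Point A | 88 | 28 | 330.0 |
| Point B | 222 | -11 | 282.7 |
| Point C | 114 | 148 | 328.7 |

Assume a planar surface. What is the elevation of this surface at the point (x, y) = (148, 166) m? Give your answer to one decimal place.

318.4 m

Two edge vectors: Point A→Point B = (134, -39, -47.3), Point A→Point C = (26, 120, -1.3).
Normal n = (Point A→Point B) × (Point A→Point C) = (5726.7, -1055.6, 17094).
So ∂z/∂x = −n_x/n_z = −0.33501 and ∂z/∂y = −n_y/n_z = 0.06175.
Intercept c from Point A: 330 + 29.48 − 1.73 = 357.75.
At (148, 166): z = −49.6 + 10.3 + 357.75 = 318.4 m.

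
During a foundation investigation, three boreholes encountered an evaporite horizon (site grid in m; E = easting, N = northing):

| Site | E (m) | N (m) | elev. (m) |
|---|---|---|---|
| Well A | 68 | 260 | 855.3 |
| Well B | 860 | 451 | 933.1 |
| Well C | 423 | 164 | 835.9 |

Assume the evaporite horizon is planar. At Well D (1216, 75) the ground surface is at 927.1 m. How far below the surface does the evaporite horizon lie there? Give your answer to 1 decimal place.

97.0 m

Let the plane be z = a·E + b·N + c.
Well B−Well A: 792a + 191b = 77.8;  Well C−Well A: 355a − 96b = −19.4.
Solving gives a = 0.026164, b = 0.298837.
Then c = 855.3 − a·68 − b·260 = 775.82.
At (1216, 75): z_contact = 31.82 + 22.41 + 775.82 = 830.05 m.
Depth below ground = 927.1 − 830.05 = 97.0 m.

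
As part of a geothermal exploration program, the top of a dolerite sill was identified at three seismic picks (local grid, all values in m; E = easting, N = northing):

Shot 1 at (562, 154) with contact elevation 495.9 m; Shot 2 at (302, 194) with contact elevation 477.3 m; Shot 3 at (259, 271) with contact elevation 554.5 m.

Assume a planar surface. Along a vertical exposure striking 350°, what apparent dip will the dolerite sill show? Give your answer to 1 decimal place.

Two edge vectors: Shot 1→Shot 2 = (-260, 40, -18.6), Shot 1→Shot 3 = (-303, 117, 58.6).
Normal n = (Shot 1→Shot 2) × (Shot 1→Shot 3) = (4520.2, 20871.8, -18300).
So ∂z/∂E = −n_x/n_z = 0.24701 and ∂z/∂N = −n_y/n_z = 1.14054.
Unit vector along 350° is (sin 350°, cos 350°) = (-0.1736, 0.9848).
Slope in that direction = a·(-0.1736) + b·(0.9848) = 1.08032.
Apparent dip = arctan|1.08032| = 47.2° (true dip is 49.4°, so apparent ≤ true as expected).

47.2°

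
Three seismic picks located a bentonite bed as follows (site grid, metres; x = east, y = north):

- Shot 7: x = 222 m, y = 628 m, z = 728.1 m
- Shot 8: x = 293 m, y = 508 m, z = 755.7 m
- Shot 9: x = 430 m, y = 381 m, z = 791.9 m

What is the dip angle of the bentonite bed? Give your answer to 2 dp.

Let the plane be z = a·x + b·y + c.
Shot 8−Shot 7: 71a − 120b = 27.6;  Shot 9−Shot 7: 208a − 247b = 63.8.
Solving gives a = 0.11300, b = −0.16314.
Gradient magnitude |∇z| = √(a² + b²) = √(0.01277 + 0.02662) = 0.19845.
True dip = arctan(0.19845) = 11.22°, dipping toward NW (azimuth ≈ 325°).

11.22°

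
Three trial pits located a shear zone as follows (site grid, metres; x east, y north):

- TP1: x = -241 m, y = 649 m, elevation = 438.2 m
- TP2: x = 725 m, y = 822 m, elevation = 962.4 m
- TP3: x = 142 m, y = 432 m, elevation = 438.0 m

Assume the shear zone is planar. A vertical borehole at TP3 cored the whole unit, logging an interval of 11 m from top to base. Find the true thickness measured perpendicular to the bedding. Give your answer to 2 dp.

8.44 m

Let the plane be z = a·x + b·y + c.
TP2−TP1: 966a + 173b = 524.2;  TP3−TP1: 383a − 217b = −0.2.
Solving gives a = 0.41220, b = 0.72844.
|∇z| = √(a²+b²) = 0.83697, so dip δ = arctan(0.83697) = 39.93°.
True thickness = vertical thickness × cos δ = 11 × cos 39.93° = 8.44 m.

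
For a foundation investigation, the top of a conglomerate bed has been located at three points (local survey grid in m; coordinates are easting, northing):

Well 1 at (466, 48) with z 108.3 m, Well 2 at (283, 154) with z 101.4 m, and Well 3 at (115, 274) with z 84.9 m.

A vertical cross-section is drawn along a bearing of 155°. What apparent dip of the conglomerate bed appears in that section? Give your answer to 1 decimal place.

Two edge vectors: Well 1→Well 2 = (-183, 106, -6.9), Well 1→Well 3 = (-351, 226, -23.4).
Normal n = (Well 1→Well 2) × (Well 1→Well 3) = (-921, -1860.3, -4152).
So ∂z/∂easting = −n_x/n_z = −0.22182 and ∂z/∂northing = −n_y/n_z = −0.44805.
Unit vector along 155° is (sin 155°, cos 155°) = (0.4226, -0.9063).
Slope in that direction = a·(0.4226) + b·(-0.9063) = 0.31232.
Apparent dip = arctan|0.31232| = 17.3° (true dip is 26.6°, so apparent ≤ true as expected).

17.3°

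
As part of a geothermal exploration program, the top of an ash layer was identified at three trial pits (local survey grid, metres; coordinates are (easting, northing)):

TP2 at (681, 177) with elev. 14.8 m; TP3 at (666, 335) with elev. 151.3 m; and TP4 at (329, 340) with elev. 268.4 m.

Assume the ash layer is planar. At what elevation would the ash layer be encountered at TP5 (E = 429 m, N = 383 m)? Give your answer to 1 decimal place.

Let the plane be z = a·E + b·N + c.
TP3−TP2: −15a + 158b = 136.5;  TP4−TP2: −352a + 163b = 253.6.
Solving gives a = −0.33513, b = 0.83211.
Then c = 14.8 − a·681 − b·177 = 95.74.
At (429, 383): z = −143.8 + 318.7 + 95.74 = 270.7 m.

270.7 m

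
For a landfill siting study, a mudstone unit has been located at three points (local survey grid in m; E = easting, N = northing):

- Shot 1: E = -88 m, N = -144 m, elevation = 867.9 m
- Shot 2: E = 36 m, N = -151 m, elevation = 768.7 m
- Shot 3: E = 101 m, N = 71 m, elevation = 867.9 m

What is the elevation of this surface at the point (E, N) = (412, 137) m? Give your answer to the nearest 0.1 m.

675.1 m

Let the plane be z = a·E + b·N + c.
Shot 2−Shot 1: 124a − 7b = −99.2;  Shot 3−Shot 1: 189a + 215b = 0.
Solving gives a = −0.76218, b = 0.67001.
Then c = 867.9 − a·-88 − b·-144 = 897.31.
At (412, 137): z = −314.0 + 91.8 + 897.31 = 675.1 m.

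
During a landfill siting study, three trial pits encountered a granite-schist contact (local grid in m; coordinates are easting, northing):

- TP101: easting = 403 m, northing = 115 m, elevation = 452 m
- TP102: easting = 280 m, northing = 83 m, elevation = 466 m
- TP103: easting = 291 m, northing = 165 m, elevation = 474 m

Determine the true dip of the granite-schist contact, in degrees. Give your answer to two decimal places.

Let the plane be z = a·easting + b·northing + c.
TP102−TP101: −123a − 32b = 14;  TP103−TP101: −112a + 50b = 22.
Solving gives a = −0.14424, b = 0.11691.
Gradient magnitude |∇z| = √(a² + b²) = √(0.02080 + 0.01367) = 0.18567.
True dip = arctan(0.18567) = 10.52°, dipping toward SE (azimuth ≈ 129°).

10.52°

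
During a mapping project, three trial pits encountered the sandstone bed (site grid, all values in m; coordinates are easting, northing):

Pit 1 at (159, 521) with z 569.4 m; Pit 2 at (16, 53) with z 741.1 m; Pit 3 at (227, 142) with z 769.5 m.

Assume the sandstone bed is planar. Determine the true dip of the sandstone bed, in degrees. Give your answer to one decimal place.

29.9°

Two edge vectors: Pit 1→Pit 2 = (-143, -468, 171.7), Pit 1→Pit 3 = (68, -379, 200.1).
Normal n = (Pit 1→Pit 2) × (Pit 1→Pit 3) = (-28572.5, 40289.9, 86021).
So ∂z/∂easting = −n_x/n_z = 0.33216 and ∂z/∂northing = −n_y/n_z = −0.46837.
Gradient magnitude |∇z| = √(a² + b²) = √(0.11033 + 0.21937) = 0.57420.
True dip = arctan(0.57420) = 29.9°, dipping toward NW (azimuth ≈ 325°).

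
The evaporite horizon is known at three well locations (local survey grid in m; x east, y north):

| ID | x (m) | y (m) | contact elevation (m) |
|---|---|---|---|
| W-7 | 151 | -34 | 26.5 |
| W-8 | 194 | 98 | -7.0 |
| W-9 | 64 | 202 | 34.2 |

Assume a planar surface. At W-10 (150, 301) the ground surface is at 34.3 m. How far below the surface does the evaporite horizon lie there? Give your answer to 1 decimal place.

47.4 m

Let the plane be z = a·x + b·y + c.
W-8−W-7: 43a + 132b = −33.5;  W-9−W-7: −87a + 236b = 7.7.
Solving gives a = −0.41246, b = −0.11942.
Then c = 26.5 − a·151 − b·-34 = 84.72.
At (150, 301): z_contact = −61.87 − 35.95 + 84.72 = -13.09 m.
Depth below ground = 34.3 − (-13.09) = 47.4 m.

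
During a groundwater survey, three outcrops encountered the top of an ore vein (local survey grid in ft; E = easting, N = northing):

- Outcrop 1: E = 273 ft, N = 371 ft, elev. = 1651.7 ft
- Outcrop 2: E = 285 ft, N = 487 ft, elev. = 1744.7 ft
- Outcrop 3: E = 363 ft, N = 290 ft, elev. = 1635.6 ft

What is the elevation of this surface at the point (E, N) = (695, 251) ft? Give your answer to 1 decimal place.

Let the plane be z = a·E + b·N + c.
Outcrop 2−Outcrop 1: 12a + 116b = 93;  Outcrop 3−Outcrop 1: 90a − 81b = −16.1.
Solving gives a = 0.49644, b = 0.75037.
Then c = 1651.7 − a·273 − b·371 = 1237.78.
At (695, 251): z = 345.0 + 188.3 + 1237.78 = 1771.2 ft.

1771.2 ft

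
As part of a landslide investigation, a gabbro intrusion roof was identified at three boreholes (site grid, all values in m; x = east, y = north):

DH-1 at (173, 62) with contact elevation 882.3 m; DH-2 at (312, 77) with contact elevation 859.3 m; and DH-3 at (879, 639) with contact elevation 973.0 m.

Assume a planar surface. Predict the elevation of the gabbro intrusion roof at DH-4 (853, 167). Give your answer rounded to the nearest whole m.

783 m

Let the plane be z = a·x + b·y + c.
DH-2−DH-1: 139a + 15b = −23;  DH-3−DH-1: 706a + 577b = 90.7.
Solving gives a = −0.21018, b = 0.41437.
Then c = 882.3 − a·173 − b·62 = 892.97.
At (853, 167): z = −179.3 + 69.2 + 892.97 = 782.9 m.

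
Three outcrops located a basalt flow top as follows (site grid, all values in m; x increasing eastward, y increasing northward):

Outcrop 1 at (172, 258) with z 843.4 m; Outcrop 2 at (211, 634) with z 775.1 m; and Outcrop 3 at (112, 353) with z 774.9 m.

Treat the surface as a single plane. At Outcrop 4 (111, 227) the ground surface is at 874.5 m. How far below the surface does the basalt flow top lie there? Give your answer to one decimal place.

67.9 m

Two edge vectors: Outcrop 1→Outcrop 2 = (39, 376, -68.3), Outcrop 1→Outcrop 3 = (-60, 95, -68.5).
Normal n = (Outcrop 1→Outcrop 2) × (Outcrop 1→Outcrop 3) = (-19267.5, 6769.5, 26265).
So ∂z/∂x = −n_x/n_z = 0.73358 and ∂z/∂y = −n_y/n_z = −0.25774.
Intercept c from Outcrop 1: 843.4 − 126.18 + 66.50 = 783.72.
At (111, 227): z_contact = 81.43 − 58.51 + 783.72 = 806.64 m.
Depth below ground = 874.5 − 806.64 = 67.9 m.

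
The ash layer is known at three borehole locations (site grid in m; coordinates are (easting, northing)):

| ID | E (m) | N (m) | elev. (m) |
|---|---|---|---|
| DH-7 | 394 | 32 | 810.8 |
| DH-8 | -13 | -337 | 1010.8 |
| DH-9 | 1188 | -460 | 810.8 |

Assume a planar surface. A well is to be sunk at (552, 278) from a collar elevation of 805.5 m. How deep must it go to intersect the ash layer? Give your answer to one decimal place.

105.4 m

Let the plane be z = a·E + b·N + c.
DH-8−DH-7: −407a − 369b = 200;  DH-9−DH-7: 794a − 492b = 0.
Solving gives a = −0.199501, b = −0.321959.
Then c = 810.8 − a·394 − b·32 = 899.71.
At (552, 278): z_contact = −110.12 − 89.50 + 899.71 = 700.08 m.
Depth below ground = 805.5 − 700.08 = 105.4 m.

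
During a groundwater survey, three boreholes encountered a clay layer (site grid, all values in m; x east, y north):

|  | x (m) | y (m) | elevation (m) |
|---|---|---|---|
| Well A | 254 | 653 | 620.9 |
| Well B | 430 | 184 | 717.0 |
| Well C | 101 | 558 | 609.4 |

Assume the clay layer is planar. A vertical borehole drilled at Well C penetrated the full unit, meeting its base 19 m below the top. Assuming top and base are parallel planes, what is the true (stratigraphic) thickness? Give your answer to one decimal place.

18.6 m

Two edge vectors: Well A→Well B = (176, -469, 96.1), Well A→Well C = (-153, -95, -11.5).
Normal n = (Well A→Well B) × (Well A→Well C) = (14523, -12679.3, -88477).
So ∂z/∂x = −n_x/n_z = 0.16414 and ∂z/∂y = −n_y/n_z = −0.14331.
|∇z| = √(a²+b²) = 0.21790, so dip δ = arctan(0.21790) = 12.29°.
True thickness = vertical thickness × cos δ = 19 × cos 12.29° = 18.6 m.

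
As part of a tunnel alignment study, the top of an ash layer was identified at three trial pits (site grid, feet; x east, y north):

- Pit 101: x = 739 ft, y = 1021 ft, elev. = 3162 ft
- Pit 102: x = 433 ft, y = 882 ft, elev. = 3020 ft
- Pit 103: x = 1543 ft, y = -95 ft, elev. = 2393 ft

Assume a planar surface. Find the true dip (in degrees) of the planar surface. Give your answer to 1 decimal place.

Let the plane be z = a·x + b·y + c.
Pit 102−Pit 101: −306a − 139b = −142;  Pit 103−Pit 101: 804a − 1116b = −769.
Solving gives a = 0.11380, b = 0.77105.
Gradient magnitude |∇z| = √(a² + b²) = √(0.01295 + 0.59453) = 0.77941.
True dip = arctan(0.77941) = 37.9°, dipping toward S (azimuth ≈ 188°).

37.9°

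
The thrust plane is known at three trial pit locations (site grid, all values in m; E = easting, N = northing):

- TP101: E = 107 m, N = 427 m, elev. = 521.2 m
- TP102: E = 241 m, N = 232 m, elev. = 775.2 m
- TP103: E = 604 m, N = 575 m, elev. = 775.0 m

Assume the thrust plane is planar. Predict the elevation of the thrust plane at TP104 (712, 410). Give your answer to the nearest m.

Let the plane be z = a·E + b·N + c.
TP102−TP101: 134a − 195b = 254;  TP103−TP101: 497a + 148b = 253.8.
Solving gives a = 0.74591, b = −0.78999.
Then c = 521.2 − a·107 − b·427 = 778.71.
At (712, 410): z = 531.1 − 323.9 + 778.71 = 985.9 m.

986 m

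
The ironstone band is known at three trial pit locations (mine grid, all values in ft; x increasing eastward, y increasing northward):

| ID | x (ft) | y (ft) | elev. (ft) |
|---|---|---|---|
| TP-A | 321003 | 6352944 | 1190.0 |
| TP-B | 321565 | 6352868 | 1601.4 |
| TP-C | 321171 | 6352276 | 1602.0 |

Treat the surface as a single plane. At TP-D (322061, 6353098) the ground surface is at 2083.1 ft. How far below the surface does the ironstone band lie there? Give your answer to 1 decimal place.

251.7 ft

Two edge vectors: TP-A→TP-B = (562, -76, 411.4), TP-A→TP-C = (168, -668, 412).
Normal n = (TP-A→TP-B) × (TP-A→TP-C) = (243503.2, -162428.8, -362648).
So ∂z/∂x = −n_x/n_z = 0.671458825 and ∂z/∂y = −n_y/n_z = −0.447896583.
Intercept c from TP-A: 1190 − 215540.30 + 2845461.91 = 2631111.61.
At (322061, 6353098): z_contact = 216250.70 − 2845530.89 + 2631111.61 = 1831.43 ft.
Depth below ground = 2083.1 − 1831.43 = 251.7 ft.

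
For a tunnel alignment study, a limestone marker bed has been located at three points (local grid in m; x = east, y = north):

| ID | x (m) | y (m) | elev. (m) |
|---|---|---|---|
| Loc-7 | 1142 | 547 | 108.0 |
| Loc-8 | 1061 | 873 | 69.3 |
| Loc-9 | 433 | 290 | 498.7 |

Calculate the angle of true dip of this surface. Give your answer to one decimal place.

27.6°

Let the plane be z = a·x + b·y + c.
Loc-8−Loc-7: −81a + 326b = −38.7;  Loc-9−Loc-7: −709a − 257b = 390.7.
Solving gives a = −0.46605, b = −0.23451.
Gradient magnitude |∇z| = √(a² + b²) = √(0.21720 + 0.05499) = 0.52173.
True dip = arctan(0.52173) = 27.6°, dipping toward ENE (azimuth ≈ 063°).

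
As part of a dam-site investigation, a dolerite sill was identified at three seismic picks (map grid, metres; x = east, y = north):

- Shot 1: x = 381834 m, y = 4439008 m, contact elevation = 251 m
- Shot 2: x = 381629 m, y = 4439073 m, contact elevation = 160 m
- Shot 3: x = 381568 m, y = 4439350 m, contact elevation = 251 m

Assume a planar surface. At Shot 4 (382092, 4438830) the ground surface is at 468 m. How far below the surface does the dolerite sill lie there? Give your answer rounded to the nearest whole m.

Two edge vectors: Shot 1→Shot 2 = (-205, 65, -91), Shot 1→Shot 3 = (-266, 342, 0).
Normal n = (Shot 1→Shot 2) × (Shot 1→Shot 3) = (31122, 24206, -52820).
So ∂z/∂x = −n_x/n_z = 0.58920863 and ∂z/∂y = −n_y/n_z = 0.45827338.
Intercept c from Shot 1: 251 − 224979.89 − 2034279.21 = −2259008.09.
At (382092, 4438830): z_contact = 225131.9 + 2034197.6 − 2259008.09 = 321.4 m.
Depth below ground = 468 − 321.4 = 147 m.

147 m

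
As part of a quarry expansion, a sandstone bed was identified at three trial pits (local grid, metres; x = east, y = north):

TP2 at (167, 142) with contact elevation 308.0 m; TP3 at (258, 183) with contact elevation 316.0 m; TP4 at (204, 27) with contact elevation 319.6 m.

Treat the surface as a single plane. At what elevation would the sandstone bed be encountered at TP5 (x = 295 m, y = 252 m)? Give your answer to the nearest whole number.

Two edge vectors: TP2→TP3 = (91, 41, 8), TP2→TP4 = (37, -115, 11.6).
Normal n = (TP2→TP3) × (TP2→TP4) = (1395.6, -759.6, -11982).
So ∂z/∂x = −n_x/n_z = 0.11647 and ∂z/∂y = −n_y/n_z = −0.06340.
Intercept c from TP2: 308 − 19.45 + 9.00 = 297.55.
At (295, 252): z = 34.4 − 16.0 + 297.55 = 315.9 m.

316 m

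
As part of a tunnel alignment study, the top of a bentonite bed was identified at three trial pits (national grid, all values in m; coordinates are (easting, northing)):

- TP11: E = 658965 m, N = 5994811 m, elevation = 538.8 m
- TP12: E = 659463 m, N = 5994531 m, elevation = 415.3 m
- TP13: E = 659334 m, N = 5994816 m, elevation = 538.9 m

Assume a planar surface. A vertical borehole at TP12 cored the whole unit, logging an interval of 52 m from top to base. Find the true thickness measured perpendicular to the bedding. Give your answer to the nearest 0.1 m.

47.8 m

Let the plane be z = a·E + b·N + c.
TP12−TP11: 498a − 280b = −123.5;  TP13−TP11: 369a + 5b = 0.1.
Solving gives a = −0.00557, b = 0.43116.
|∇z| = √(a²+b²) = 0.43120, so dip δ = arctan(0.43120) = 23.33°.
True thickness = vertical thickness × cos δ = 52 × cos 23.33° = 47.8 m.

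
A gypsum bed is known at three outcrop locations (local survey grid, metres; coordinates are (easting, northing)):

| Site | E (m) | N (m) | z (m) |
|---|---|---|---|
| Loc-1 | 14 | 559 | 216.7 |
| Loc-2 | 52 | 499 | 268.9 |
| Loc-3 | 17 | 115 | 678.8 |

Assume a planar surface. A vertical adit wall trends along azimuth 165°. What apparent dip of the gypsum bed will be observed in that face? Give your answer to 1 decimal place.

43.1°

Let the plane be z = a·E + b·N + c.
Loc-2−Loc-1: 38a − 60b = 52.2;  Loc-3−Loc-1: 3a − 444b = 462.1.
Solving gives a = −0.27254, b = −1.04261.
Unit vector along 165° is (sin 165°, cos 165°) = (0.2588, -0.9659).
Slope in that direction = a·(0.2588) + b·(-0.9659) = 0.93654.
Apparent dip = arctan|0.93654| = 43.1° (true dip is 47.1°, so apparent ≤ true as expected).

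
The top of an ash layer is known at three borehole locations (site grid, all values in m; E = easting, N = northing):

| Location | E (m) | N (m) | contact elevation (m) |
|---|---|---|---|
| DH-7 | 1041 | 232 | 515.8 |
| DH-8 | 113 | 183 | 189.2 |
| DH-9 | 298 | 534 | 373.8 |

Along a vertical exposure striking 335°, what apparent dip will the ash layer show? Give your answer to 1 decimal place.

10.0°

Let the plane be z = a·E + b·N + c.
DH-8−DH-7: −928a − 49b = −326.6;  DH-9−DH-7: −743a + 302b = −142.
Solving gives a = 0.33345, b = 0.35018.
Unit vector along 335° is (sin 335°, cos 335°) = (-0.4226, 0.9063).
Slope in that direction = a·(-0.4226) + b·(0.9063) = 0.17645.
Apparent dip = arctan|0.17645| = 10.0° (true dip is 25.8°, so apparent ≤ true as expected).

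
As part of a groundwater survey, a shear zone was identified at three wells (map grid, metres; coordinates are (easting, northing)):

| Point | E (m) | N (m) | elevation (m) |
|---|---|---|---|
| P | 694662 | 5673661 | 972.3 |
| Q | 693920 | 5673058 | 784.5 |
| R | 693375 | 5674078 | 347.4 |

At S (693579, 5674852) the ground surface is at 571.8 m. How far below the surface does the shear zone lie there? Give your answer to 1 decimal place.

297.1 m

Let the plane be z = a·E + b·N + c.
Q−P: −742a − 603b = −187.8;  R−P: −1287a + 417b = −624.9.
Solving gives a = 0.419288606, b = −0.204497754.
Then c = 972.3 − a·694662 − b·5673661 = 869959.37.
At (693579, 5674852): z_contact = 290809.77 − 1160494.49 + 869959.37 = 274.65 m.
Depth below ground = 571.8 − 274.65 = 297.1 m.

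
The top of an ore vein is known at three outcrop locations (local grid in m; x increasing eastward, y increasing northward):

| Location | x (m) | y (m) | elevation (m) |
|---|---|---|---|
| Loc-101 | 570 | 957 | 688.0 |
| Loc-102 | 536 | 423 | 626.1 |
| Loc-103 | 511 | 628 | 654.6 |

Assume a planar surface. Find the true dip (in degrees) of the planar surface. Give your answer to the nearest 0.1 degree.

10.0°

Two edge vectors: Loc-101→Loc-102 = (-34, -534, -61.9), Loc-101→Loc-103 = (-59, -329, -33.4).
Normal n = (Loc-101→Loc-102) × (Loc-101→Loc-103) = (-2529.5, 2516.5, -20320).
So ∂z/∂x = −n_x/n_z = −0.12448 and ∂z/∂y = −n_y/n_z = 0.12384.
Gradient magnitude |∇z| = √(a² + b²) = √(0.01550 + 0.01534) = 0.17559.
True dip = arctan(0.17559) = 10.0°, dipping toward SE (azimuth ≈ 135°).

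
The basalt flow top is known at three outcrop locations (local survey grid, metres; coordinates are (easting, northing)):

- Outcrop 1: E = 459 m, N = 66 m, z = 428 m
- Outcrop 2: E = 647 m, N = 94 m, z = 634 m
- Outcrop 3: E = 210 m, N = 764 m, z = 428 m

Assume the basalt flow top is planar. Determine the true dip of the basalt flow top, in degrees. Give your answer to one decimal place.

Two edge vectors: Outcrop 1→Outcrop 2 = (188, 28, 206), Outcrop 1→Outcrop 3 = (-249, 698, 0).
Normal n = (Outcrop 1→Outcrop 2) × (Outcrop 1→Outcrop 3) = (-143788, -51294, 138196).
So ∂z/∂E = −n_x/n_z = 1.04046 and ∂z/∂N = −n_y/n_z = 0.37117.
Gradient magnitude |∇z| = √(a² + b²) = √(1.08257 + 0.13777) = 1.10469.
True dip = arctan(1.10469) = 47.8°, dipping toward WSW (azimuth ≈ 250°).

47.8°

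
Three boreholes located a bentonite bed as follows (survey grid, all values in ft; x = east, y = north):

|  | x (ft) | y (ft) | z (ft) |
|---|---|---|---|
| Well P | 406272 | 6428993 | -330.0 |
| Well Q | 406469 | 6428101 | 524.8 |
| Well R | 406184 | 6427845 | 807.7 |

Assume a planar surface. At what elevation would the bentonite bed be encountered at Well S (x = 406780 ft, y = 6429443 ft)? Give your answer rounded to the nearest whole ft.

Two edge vectors: Well P→Well Q = (197, -892, 854.8), Well P→Well R = (-88, -1148, 1137.7).
Normal n = (Well P→Well Q) × (Well P→Well R) = (-33518, -299349.3, -304652).
So ∂z/∂x = −n_x/n_z = −0.11002061 and ∂z/∂y = −n_y/n_z = −0.98259424.
Intercept c from Well P: -330 + 44698.29 + 6317091.48 = 6361459.78.
At (406780, 6429443): z = −44754.2 − 6317533.6 + 6361459.78 = -828.1 ft.

-828 ft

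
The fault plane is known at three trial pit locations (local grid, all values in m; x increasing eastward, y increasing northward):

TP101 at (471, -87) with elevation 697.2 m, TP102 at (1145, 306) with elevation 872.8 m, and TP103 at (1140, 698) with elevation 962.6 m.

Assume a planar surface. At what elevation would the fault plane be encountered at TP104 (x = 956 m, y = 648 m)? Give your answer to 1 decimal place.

927.9 m

Two edge vectors: TP101→TP102 = (674, 393, 175.6), TP101→TP103 = (669, 785, 265.4).
Normal n = (TP101→TP102) × (TP101→TP103) = (-33543.8, -61403.2, 266173).
So ∂z/∂x = −n_x/n_z = 0.126023 and ∂z/∂y = −n_y/n_z = 0.230689.
Intercept c from TP101: 697.2 − 59.36 + 20.07 = 657.91.
At (956, 648): z = 120.5 + 149.5 + 657.91 = 927.9 m.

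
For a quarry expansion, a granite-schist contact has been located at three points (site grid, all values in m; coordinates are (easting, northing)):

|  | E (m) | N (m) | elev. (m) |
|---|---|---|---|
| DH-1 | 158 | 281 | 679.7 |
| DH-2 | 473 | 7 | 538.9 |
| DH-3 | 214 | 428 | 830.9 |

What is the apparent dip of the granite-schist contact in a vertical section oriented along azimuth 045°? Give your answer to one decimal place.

Two edge vectors: DH-1→DH-2 = (315, -274, -140.8), DH-1→DH-3 = (56, 147, 151.2).
Normal n = (DH-1→DH-2) × (DH-1→DH-3) = (-20731.2, -55512.8, 61649).
So ∂z/∂E = −n_x/n_z = 0.33628 and ∂z/∂N = −n_y/n_z = 0.90047.
Unit vector along 045° is (sin 45°, cos 45°) = (0.7071, 0.7071).
Slope in that direction = a·(0.7071) + b·(0.7071) = 0.87451.
Apparent dip = arctan|0.87451| = 41.2° (true dip is 43.9°, so apparent ≤ true as expected).

41.2°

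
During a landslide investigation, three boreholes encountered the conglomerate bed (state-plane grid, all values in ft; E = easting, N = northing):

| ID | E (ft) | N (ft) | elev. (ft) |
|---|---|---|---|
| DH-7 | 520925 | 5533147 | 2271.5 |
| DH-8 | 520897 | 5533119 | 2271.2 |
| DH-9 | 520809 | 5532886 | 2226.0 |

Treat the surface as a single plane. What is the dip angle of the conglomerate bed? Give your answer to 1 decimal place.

23.0°

Let the plane be z = a·E + b·N + c.
DH-8−DH-7: −28a − 28b = −0.3;  DH-9−DH-7: −116a − 261b = −45.5.
Solving gives a = −0.29451, b = 0.30522.
Gradient magnitude |∇z| = √(a² + b²) = √(0.08673 + 0.09316) = 0.42414.
True dip = arctan(0.42414) = 23.0°, dipping toward SE (azimuth ≈ 136°).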